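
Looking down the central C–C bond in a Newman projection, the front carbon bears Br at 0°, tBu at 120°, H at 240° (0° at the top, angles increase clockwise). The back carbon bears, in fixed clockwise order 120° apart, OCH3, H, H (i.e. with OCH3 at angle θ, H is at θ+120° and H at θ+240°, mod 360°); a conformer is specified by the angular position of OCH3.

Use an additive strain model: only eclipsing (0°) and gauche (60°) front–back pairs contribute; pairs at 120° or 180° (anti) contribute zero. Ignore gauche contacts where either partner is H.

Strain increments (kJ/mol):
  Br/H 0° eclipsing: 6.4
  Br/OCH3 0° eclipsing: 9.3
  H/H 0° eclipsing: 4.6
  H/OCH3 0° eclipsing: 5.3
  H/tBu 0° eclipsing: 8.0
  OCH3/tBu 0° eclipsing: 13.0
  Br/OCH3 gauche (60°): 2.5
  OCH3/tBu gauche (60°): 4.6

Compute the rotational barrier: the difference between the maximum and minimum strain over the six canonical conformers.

OCH3 at 0° is eclipsed. Br at 0° is eclipsed with OCH3 at 0° (9.3); tBu at 120° is eclipsed with H at 120° (8.0); H at 240° is eclipsed with H at 240° (4.6). Total 21.9 kJ/mol.
OCH3 at 60° is staggered. Br at 0° is gauche with OCH3 at 60° (2.5); tBu at 120° is gauche with OCH3 at 60° (4.6). Total 7.1 kJ/mol.
OCH3 at 120° is eclipsed. Br at 0° is eclipsed with H at 0° (6.4); tBu at 120° is eclipsed with OCH3 at 120° (13.0); H at 240° is eclipsed with H at 240° (4.6). Total 24.0 kJ/mol.
OCH3 at 180° is staggered. tBu at 120° is gauche with OCH3 at 180° (4.6). Total 4.6 kJ/mol.
OCH3 at 240° is eclipsed. Br at 0° is eclipsed with H at 0° (6.4); tBu at 120° is eclipsed with H at 120° (8.0); H at 240° is eclipsed with OCH3 at 240° (5.3). Total 19.7 kJ/mol.
OCH3 at 300° is staggered. Br at 0° is gauche with OCH3 at 300° (2.5). Total 2.5 kJ/mol.
Max at 120° (24.0 kJ/mol), min at 300° (2.5 kJ/mol); barrier = 21.5 kJ/mol.

21.5 kJ/mol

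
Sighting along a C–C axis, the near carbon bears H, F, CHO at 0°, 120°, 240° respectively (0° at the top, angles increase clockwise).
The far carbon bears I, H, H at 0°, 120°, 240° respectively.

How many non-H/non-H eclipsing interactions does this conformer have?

0

Every eclipsing pair involves H, so the count is 0.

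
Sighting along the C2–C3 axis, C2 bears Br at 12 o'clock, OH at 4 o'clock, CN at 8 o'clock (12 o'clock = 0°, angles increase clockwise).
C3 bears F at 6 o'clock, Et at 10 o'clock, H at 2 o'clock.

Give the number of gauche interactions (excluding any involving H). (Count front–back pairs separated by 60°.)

Non-H gauche pairs: Br(0°)/Et(300°); OH(120°)/F(180°); CN(240°)/F(180°); CN(240°)/Et(300°) — 4 interactions.

4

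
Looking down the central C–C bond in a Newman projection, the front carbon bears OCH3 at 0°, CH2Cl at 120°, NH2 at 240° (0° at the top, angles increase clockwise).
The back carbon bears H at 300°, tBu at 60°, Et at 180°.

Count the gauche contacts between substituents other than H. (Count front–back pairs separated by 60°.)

4

Non-H gauche pairs: OCH3(0°)/tBu(60°); CH2Cl(120°)/tBu(60°); CH2Cl(120°)/Et(180°); NH2(240°)/Et(180°) — 4 interactions.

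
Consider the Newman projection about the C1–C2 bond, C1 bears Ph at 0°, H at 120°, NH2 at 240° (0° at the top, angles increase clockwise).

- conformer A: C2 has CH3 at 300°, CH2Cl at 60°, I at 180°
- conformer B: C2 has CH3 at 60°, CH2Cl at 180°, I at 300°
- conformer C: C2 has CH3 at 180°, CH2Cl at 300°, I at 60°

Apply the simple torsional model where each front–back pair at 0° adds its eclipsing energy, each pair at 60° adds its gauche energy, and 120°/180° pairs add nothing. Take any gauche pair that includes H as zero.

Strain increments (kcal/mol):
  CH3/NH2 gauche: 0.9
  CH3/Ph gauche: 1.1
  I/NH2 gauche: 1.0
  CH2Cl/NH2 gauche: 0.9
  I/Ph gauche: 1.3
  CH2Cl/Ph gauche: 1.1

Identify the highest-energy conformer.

B

A (staggered): Ph(0°)/CH3(300°) gauche 1.1; Ph(0°)/CH2Cl(60°) gauche 1.1; NH2(240°)/CH3(300°) gauche 0.9; NH2(240°)/I(180°) gauche 1.0 → 4.1 kcal/mol.
B (staggered): Ph(0°)/CH3(60°) gauche 1.1; Ph(0°)/I(300°) gauche 1.3; NH2(240°)/CH2Cl(180°) gauche 0.9; NH2(240°)/I(300°) gauche 1.0 → 4.3 kcal/mol.
C (staggered): Ph(0°)/CH2Cl(300°) gauche 1.1; Ph(0°)/I(60°) gauche 1.3; NH2(240°)/CH3(180°) gauche 0.9; NH2(240°)/CH2Cl(300°) gauche 0.9 → 4.2 kcal/mol.
B has the highest total (4.3 kcal/mol).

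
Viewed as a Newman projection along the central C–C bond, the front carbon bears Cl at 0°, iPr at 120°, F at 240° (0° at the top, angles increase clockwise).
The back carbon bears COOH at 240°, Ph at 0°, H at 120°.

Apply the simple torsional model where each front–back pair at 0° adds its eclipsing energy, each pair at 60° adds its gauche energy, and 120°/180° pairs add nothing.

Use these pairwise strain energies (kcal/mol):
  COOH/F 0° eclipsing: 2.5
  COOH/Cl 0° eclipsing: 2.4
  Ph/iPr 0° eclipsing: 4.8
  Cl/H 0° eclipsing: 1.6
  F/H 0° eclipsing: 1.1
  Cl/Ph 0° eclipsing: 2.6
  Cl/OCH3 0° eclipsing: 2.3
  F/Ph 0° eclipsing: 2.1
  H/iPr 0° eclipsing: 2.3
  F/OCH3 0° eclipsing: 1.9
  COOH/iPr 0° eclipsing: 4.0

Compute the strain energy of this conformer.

This conformer (eclipsed): Cl(0°)/Ph(0°) eclipsed 2.6; iPr(120°)/H(120°) eclipsed 2.3; F(240°)/COOH(240°) eclipsed 2.5 → 7.4 kcal/mol.

7.4 kcal/mol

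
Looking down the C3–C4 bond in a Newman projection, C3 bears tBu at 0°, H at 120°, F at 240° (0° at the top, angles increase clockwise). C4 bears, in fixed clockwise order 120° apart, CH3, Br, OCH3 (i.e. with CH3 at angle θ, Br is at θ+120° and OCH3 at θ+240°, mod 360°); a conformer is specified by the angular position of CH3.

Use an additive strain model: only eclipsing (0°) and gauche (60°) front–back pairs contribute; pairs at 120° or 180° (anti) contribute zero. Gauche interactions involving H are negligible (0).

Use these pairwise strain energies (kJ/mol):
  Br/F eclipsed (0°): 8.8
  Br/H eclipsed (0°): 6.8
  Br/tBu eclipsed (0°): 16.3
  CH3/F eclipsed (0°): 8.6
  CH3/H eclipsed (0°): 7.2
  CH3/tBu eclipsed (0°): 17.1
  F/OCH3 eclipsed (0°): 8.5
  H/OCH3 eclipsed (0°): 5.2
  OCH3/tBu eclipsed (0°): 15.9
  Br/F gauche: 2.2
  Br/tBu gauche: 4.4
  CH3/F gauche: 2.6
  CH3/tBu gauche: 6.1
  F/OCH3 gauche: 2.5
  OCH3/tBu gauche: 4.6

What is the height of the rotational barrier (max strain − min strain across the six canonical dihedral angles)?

18.6 kJ/mol

CH3 at 0° is eclipsed. tBu at 0° is eclipsed with CH3 at 0° (17.1); H at 120° is eclipsed with Br at 120° (6.8); F at 240° is eclipsed with OCH3 at 240° (8.5). Total 32.4 kJ/mol.
CH3 at 60° is staggered. tBu at 0° is gauche with CH3 at 60° (6.1); tBu at 0° is gauche with OCH3 at 300° (4.6); F at 240° is gauche with Br at 180° (2.2); F at 240° is gauche with OCH3 at 300° (2.5). Total 15.4 kJ/mol.
CH3 at 120° is eclipsed. tBu at 0° is eclipsed with OCH3 at 0° (15.9); H at 120° is eclipsed with CH3 at 120° (7.2); F at 240° is eclipsed with Br at 240° (8.8). Total 31.9 kJ/mol.
CH3 at 180° is staggered. tBu at 0° is gauche with Br at 300° (4.4); tBu at 0° is gauche with OCH3 at 60° (4.6); F at 240° is gauche with CH3 at 180° (2.6); F at 240° is gauche with Br at 300° (2.2). Total 13.8 kJ/mol.
CH3 at 240° is eclipsed. tBu at 0° is eclipsed with Br at 0° (16.3); H at 120° is eclipsed with OCH3 at 120° (5.2); F at 240° is eclipsed with CH3 at 240° (8.6). Total 30.1 kJ/mol.
CH3 at 300° is staggered. tBu at 0° is gauche with CH3 at 300° (6.1); tBu at 0° is gauche with Br at 60° (4.4); F at 240° is gauche with CH3 at 300° (2.6); F at 240° is gauche with OCH3 at 180° (2.5). Total 15.6 kJ/mol.
Max at 0° (32.4 kJ/mol), min at 180° (13.8 kJ/mol); barrier = 18.6 kJ/mol.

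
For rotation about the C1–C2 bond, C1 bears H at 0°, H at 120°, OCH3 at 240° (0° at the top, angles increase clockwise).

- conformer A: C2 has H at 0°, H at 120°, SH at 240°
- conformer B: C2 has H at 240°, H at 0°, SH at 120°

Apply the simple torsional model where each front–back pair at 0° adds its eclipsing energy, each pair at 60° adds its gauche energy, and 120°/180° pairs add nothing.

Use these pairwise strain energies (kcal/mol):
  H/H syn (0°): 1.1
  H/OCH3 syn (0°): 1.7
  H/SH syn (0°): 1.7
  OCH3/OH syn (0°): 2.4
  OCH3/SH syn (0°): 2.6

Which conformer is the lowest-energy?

B

A is eclipsed. H at 0° is eclipsed with H at 0° (1.1); H at 120° is eclipsed with H at 120° (1.1); OCH3 at 240° is eclipsed with SH at 240° (2.6). Total 4.8 kcal/mol.
B is eclipsed. H at 0° is eclipsed with H at 0° (1.1); H at 120° is eclipsed with SH at 120° (1.7); OCH3 at 240° is eclipsed with H at 240° (1.7). Total 4.5 kcal/mol.
B has the lowest total (4.5 kcal/mol).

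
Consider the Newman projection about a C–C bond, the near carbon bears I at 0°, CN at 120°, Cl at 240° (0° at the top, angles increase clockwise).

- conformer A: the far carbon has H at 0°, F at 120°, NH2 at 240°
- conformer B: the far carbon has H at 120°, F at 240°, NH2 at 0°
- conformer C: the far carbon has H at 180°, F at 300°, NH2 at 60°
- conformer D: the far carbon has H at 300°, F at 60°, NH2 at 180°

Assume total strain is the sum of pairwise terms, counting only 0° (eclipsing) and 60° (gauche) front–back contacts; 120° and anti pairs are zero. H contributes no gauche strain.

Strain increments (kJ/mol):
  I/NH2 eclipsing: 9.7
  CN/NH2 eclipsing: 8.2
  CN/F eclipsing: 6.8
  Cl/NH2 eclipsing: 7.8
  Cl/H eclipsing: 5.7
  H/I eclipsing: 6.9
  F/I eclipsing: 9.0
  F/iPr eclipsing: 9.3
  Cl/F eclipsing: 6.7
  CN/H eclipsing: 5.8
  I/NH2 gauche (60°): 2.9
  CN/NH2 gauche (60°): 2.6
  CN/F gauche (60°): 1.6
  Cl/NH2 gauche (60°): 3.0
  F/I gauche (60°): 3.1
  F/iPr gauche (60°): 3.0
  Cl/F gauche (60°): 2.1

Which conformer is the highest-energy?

A (eclipsed): I(0°)/H(0°) eclipsed 6.9; CN(120°)/F(120°) eclipsed 6.8; Cl(240°)/NH2(240°) eclipsed 7.8 → 21.5 kJ/mol.
B (eclipsed): I(0°)/NH2(0°) eclipsed 9.7; CN(120°)/H(120°) eclipsed 5.8; Cl(240°)/F(240°) eclipsed 6.7 → 22.2 kJ/mol.
C (staggered): I(0°)/F(300°) gauche 3.1; I(0°)/NH2(60°) gauche 2.9; CN(120°)/NH2(60°) gauche 2.6; Cl(240°)/F(300°) gauche 2.1 → 10.7 kJ/mol.
D (staggered): I(0°)/F(60°) gauche 3.1; CN(120°)/F(60°) gauche 1.6; CN(120°)/NH2(180°) gauche 2.6; Cl(240°)/NH2(180°) gauche 3.0 → 10.3 kJ/mol.
B has the highest total (22.2 kJ/mol).

B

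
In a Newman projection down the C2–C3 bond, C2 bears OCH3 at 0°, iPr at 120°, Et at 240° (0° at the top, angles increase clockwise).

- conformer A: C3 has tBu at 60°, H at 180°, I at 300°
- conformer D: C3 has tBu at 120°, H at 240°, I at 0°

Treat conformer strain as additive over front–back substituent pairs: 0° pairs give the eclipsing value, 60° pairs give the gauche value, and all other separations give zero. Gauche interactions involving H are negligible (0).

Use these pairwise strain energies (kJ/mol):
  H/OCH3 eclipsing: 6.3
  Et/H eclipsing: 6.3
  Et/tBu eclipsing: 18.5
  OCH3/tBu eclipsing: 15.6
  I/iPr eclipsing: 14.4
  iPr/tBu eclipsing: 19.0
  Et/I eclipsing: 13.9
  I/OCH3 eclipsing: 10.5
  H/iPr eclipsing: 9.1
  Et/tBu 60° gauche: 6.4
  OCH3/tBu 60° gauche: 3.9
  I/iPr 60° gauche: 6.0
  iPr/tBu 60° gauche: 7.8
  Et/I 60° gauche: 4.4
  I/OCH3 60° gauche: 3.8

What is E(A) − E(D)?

A (staggered): OCH3(0°)/tBu(60°) gauche 3.9; OCH3(0°)/I(300°) gauche 3.8; iPr(120°)/tBu(60°) gauche 7.8; Et(240°)/I(300°) gauche 4.4 → 19.9 kJ/mol.
D (eclipsed): OCH3(0°)/I(0°) eclipsed 10.5; iPr(120°)/tBu(120°) eclipsed 19.0; Et(240°)/H(240°) eclipsed 6.3 → 35.8 kJ/mol.
E(A) − E(D) = 19.9 − 35.8 = -15.9 kJ/mol.

-15.9 kJ/mol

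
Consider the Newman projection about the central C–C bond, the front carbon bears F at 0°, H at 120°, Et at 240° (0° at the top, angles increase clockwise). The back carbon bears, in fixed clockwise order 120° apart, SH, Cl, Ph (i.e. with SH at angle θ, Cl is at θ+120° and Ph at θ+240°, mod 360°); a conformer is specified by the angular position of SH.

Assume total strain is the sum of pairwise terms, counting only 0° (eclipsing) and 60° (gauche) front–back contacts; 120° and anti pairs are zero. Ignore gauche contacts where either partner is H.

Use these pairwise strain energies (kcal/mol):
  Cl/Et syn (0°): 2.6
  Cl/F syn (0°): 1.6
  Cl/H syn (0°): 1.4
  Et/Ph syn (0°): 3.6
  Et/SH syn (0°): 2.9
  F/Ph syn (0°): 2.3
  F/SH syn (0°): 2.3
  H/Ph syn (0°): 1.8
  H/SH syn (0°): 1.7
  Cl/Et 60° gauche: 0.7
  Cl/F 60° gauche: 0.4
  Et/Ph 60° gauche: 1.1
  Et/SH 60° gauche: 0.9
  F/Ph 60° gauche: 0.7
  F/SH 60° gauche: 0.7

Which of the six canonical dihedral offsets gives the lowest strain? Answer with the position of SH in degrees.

SH at 0° is eclipsed. F at 0° is eclipsed with SH at 0° (2.3); H at 120° is eclipsed with Cl at 120° (1.4); Et at 240° is eclipsed with Ph at 240° (3.6). Total 7.3 kcal/mol.
SH at 60° is staggered. F at 0° is gauche with SH at 60° (0.7); F at 0° is gauche with Ph at 300° (0.7); Et at 240° is gauche with Cl at 180° (0.7); Et at 240° is gauche with Ph at 300° (1.1). Total 3.2 kcal/mol.
SH at 120° is eclipsed. F at 0° is eclipsed with Ph at 0° (2.3); H at 120° is eclipsed with SH at 120° (1.7); Et at 240° is eclipsed with Cl at 240° (2.6). Total 6.6 kcal/mol.
SH at 180° is staggered. F at 0° is gauche with Cl at 300° (0.4); F at 0° is gauche with Ph at 60° (0.7); Et at 240° is gauche with SH at 180° (0.9); Et at 240° is gauche with Cl at 300° (0.7). Total 2.7 kcal/mol.
SH at 240° is eclipsed. F at 0° is eclipsed with Cl at 0° (1.6); H at 120° is eclipsed with Ph at 120° (1.8); Et at 240° is eclipsed with SH at 240° (2.9). Total 6.3 kcal/mol.
SH at 300° is staggered. F at 0° is gauche with SH at 300° (0.7); F at 0° is gauche with Cl at 60° (0.4); Et at 240° is gauche with SH at 300° (0.9); Et at 240° is gauche with Ph at 180° (1.1). Total 3.1 kcal/mol.
The minimum (2.7 kcal/mol) occurs with SH at 180°.

180°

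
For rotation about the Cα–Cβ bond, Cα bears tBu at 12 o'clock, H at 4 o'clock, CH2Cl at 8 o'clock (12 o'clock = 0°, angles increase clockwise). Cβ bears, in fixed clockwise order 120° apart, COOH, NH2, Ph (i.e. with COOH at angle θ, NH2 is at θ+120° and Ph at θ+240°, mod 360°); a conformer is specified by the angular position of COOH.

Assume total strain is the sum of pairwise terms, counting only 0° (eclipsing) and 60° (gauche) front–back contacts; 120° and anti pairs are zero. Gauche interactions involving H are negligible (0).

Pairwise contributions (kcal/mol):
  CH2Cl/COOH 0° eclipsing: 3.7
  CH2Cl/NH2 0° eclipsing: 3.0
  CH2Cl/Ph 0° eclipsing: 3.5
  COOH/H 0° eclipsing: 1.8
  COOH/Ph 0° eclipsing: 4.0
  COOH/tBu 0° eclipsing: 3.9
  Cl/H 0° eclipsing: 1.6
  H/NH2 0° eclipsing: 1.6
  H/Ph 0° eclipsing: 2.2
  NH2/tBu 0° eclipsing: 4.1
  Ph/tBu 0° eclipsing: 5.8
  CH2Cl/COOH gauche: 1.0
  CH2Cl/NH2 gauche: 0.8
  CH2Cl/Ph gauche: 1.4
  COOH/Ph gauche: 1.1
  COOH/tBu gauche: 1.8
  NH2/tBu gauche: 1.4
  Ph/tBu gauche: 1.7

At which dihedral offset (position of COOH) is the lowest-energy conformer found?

180°

COOH at 0° (eclipsed): tBu–COOH eclipsed, H–NH2 eclipsed, CH2Cl–Ph eclipsed; 3.9 + 1.6 + 3.5 = 9.0 kcal/mol.
COOH at 60° (staggered): tBu–COOH gauche, tBu–Ph gauche, CH2Cl–NH2 gauche, CH2Cl–Ph gauche; 1.8 + 1.7 + 0.8 + 1.4 = 5.7 kcal/mol.
COOH at 120° (eclipsed): tBu–Ph eclipsed, H–COOH eclipsed, CH2Cl–NH2 eclipsed; 5.8 + 1.8 + 3.0 = 10.6 kcal/mol.
COOH at 180° (staggered): tBu–NH2 gauche, tBu–Ph gauche, CH2Cl–COOH gauche, CH2Cl–NH2 gauche; 1.4 + 1.7 + 1.0 + 0.8 = 4.9 kcal/mol.
COOH at 240° (eclipsed): tBu–NH2 eclipsed, H–Ph eclipsed, CH2Cl–COOH eclipsed; 4.1 + 2.2 + 3.7 = 10.0 kcal/mol.
COOH at 300° (staggered): tBu–COOH gauche, tBu–NH2 gauche, CH2Cl–COOH gauche, CH2Cl–Ph gauche; 1.8 + 1.4 + 1.0 + 1.4 = 5.6 kcal/mol.
The minimum (4.9 kcal/mol) occurs with COOH at 180°.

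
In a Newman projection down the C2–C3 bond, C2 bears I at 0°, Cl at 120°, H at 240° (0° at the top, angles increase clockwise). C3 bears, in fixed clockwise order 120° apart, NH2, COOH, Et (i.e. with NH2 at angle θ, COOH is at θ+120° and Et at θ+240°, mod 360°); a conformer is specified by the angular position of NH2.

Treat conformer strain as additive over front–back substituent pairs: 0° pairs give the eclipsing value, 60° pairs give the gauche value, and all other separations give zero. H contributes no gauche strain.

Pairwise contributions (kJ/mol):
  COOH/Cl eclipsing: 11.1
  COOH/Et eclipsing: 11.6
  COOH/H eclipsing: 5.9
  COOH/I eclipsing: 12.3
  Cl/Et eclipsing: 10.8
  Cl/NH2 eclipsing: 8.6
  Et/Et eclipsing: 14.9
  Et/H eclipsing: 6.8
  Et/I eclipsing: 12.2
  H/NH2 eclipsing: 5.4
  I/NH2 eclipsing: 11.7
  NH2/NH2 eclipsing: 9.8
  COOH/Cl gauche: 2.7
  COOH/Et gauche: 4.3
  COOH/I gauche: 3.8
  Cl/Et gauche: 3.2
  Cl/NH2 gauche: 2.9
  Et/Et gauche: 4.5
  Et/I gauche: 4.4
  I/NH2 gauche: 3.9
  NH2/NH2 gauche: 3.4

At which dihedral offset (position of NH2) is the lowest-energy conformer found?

300°

NH2 at 0° (eclipsed): I(0°)/NH2(0°) eclipsed 11.7; Cl(120°)/COOH(120°) eclipsed 11.1; H(240°)/Et(240°) eclipsed 6.8 → 29.6 kJ/mol.
NH2 at 60° (staggered): I(0°)/NH2(60°) gauche 3.9; I(0°)/Et(300°) gauche 4.4; Cl(120°)/NH2(60°) gauche 2.9; Cl(120°)/COOH(180°) gauche 2.7 → 13.9 kJ/mol.
NH2 at 120° (eclipsed): I(0°)/Et(0°) eclipsed 12.2; Cl(120°)/NH2(120°) eclipsed 8.6; H(240°)/COOH(240°) eclipsed 5.9 → 26.7 kJ/mol.
NH2 at 180° (staggered): I(0°)/COOH(300°) gauche 3.8; I(0°)/Et(60°) gauche 4.4; Cl(120°)/NH2(180°) gauche 2.9; Cl(120°)/Et(60°) gauche 3.2 → 14.3 kJ/mol.
NH2 at 240° (eclipsed): I(0°)/COOH(0°) eclipsed 12.3; Cl(120°)/Et(120°) eclipsed 10.8; H(240°)/NH2(240°) eclipsed 5.4 → 28.5 kJ/mol.
NH2 at 300° (staggered): I(0°)/NH2(300°) gauche 3.9; I(0°)/COOH(60°) gauche 3.8; Cl(120°)/COOH(60°) gauche 2.7; Cl(120°)/Et(180°) gauche 3.2 → 13.6 kJ/mol.
The minimum (13.6 kJ/mol) occurs with NH2 at 300°.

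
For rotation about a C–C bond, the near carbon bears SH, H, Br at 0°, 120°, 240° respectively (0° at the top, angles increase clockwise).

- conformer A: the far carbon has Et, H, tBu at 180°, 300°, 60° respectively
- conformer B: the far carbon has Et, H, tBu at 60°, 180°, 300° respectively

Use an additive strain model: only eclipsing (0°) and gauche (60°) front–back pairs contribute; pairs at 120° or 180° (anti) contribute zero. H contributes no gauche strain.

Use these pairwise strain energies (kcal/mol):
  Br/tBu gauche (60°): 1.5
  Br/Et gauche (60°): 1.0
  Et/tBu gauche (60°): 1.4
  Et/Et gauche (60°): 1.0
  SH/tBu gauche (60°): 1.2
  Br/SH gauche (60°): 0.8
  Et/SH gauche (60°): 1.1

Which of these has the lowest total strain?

A (staggered): SH–tBu gauche, Br–Et gauche; 1.2 + 1.0 = 2.2 kcal/mol.
B (staggered): SH–Et gauche, SH–tBu gauche, Br–tBu gauche; 1.1 + 1.2 + 1.5 = 3.8 kcal/mol.
A has the lowest total (2.2 kcal/mol).

A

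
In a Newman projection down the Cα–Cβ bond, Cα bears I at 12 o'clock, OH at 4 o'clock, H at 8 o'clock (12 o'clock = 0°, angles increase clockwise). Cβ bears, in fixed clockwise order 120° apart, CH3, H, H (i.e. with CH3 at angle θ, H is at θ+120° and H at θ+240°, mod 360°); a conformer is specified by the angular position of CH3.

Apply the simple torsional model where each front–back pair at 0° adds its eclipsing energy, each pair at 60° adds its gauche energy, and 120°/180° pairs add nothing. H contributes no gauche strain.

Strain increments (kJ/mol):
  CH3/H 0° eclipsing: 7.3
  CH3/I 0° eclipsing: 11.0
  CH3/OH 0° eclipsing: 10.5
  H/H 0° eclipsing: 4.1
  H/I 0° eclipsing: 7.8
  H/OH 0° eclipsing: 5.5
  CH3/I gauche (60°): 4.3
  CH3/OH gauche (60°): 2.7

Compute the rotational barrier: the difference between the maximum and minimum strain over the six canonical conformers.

CH3 at 0° (eclipsed): I(0°)/CH3(0°) eclipsed 11.0; OH(120°)/H(120°) eclipsed 5.5; H(240°)/H(240°) eclipsed 4.1 → 20.6 kJ/mol.
CH3 at 60° (staggered): I(0°)/CH3(60°) gauche 4.3; OH(120°)/CH3(60°) gauche 2.7 → 7.0 kJ/mol.
CH3 at 120° (eclipsed): I(0°)/H(0°) eclipsed 7.8; OH(120°)/CH3(120°) eclipsed 10.5; H(240°)/H(240°) eclipsed 4.1 → 22.4 kJ/mol.
CH3 at 180° (staggered): OH(120°)/CH3(180°) gauche 2.7 → 2.7 kJ/mol.
CH3 at 240° (eclipsed): I(0°)/H(0°) eclipsed 7.8; OH(120°)/H(120°) eclipsed 5.5; H(240°)/CH3(240°) eclipsed 7.3 → 20.6 kJ/mol.
CH3 at 300° (staggered): I(0°)/CH3(300°) gauche 4.3 → 4.3 kJ/mol.
Max at 120° (22.4 kJ/mol), min at 180° (2.7 kJ/mol); barrier = 19.7 kJ/mol.

19.7 kJ/mol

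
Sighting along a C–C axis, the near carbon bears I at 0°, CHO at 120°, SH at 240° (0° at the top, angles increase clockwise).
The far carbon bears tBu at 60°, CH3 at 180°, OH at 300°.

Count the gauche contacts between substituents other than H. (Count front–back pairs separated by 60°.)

Non-H gauche pairs: I(0°)/tBu(60°); I(0°)/OH(300°); CHO(120°)/tBu(60°); CHO(120°)/CH3(180°); SH(240°)/CH3(180°); SH(240°)/OH(300°) — 6 interactions.

6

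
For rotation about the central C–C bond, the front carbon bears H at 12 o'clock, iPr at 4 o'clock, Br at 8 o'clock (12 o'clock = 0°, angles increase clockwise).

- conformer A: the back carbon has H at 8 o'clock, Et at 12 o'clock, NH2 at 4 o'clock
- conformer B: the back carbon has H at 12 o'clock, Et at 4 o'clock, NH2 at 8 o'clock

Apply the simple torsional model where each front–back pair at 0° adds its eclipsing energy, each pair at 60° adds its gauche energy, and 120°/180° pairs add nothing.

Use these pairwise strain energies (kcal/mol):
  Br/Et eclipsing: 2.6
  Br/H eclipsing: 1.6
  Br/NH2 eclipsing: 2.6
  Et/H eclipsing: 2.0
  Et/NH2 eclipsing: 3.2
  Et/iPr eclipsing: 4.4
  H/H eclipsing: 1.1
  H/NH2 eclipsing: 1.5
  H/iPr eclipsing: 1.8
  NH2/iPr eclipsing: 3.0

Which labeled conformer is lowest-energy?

A (eclipsed): H–Et eclipsed, iPr–NH2 eclipsed, Br–H eclipsed; 2.0 + 3.0 + 1.6 = 6.6 kcal/mol.
B (eclipsed): H–H eclipsed, iPr–Et eclipsed, Br–NH2 eclipsed; 1.1 + 4.4 + 2.6 = 8.1 kcal/mol.
A has the lowest total (6.6 kcal/mol).

A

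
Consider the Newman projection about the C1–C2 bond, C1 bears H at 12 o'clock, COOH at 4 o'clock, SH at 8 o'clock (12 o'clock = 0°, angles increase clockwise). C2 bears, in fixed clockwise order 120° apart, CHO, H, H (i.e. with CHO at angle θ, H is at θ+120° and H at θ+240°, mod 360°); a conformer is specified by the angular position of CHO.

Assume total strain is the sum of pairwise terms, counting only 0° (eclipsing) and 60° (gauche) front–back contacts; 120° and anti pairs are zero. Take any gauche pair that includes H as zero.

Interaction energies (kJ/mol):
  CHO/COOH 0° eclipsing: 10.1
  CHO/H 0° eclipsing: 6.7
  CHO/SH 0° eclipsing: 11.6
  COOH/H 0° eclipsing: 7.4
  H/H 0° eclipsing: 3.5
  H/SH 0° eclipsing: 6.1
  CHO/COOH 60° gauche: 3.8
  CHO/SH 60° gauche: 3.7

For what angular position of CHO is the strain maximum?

240°

CHO at 0° (eclipsed): H–CHO eclipsed, COOH–H eclipsed, SH–H eclipsed; 6.7 + 7.4 + 6.1 = 20.2 kJ/mol.
CHO at 60° (staggered): COOH–CHO gauche; 3.8 = 3.8 kJ/mol.
CHO at 120° (eclipsed): H–H eclipsed, COOH–CHO eclipsed, SH–H eclipsed; 3.5 + 10.1 + 6.1 = 19.7 kJ/mol.
CHO at 180° (staggered): COOH–CHO gauche, SH–CHO gauche; 3.8 + 3.7 = 7.5 kJ/mol.
CHO at 240° (eclipsed): H–H eclipsed, COOH–H eclipsed, SH–CHO eclipsed; 3.5 + 7.4 + 11.6 = 22.5 kJ/mol.
CHO at 300° (staggered): SH–CHO gauche; 3.7 = 3.7 kJ/mol.
The maximum (22.5 kJ/mol) occurs with CHO at 240°.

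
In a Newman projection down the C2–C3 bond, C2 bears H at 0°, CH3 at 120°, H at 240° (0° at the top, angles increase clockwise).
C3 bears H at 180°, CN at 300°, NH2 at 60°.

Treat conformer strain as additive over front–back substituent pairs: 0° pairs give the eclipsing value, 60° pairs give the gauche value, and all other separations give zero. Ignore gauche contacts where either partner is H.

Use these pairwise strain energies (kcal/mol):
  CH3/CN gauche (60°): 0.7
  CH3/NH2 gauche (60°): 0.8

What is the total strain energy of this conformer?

This conformer is staggered. CH3 at 120° is gauche with NH2 at 60° (0.8). Total 0.8 kcal/mol.

0.8 kcal/mol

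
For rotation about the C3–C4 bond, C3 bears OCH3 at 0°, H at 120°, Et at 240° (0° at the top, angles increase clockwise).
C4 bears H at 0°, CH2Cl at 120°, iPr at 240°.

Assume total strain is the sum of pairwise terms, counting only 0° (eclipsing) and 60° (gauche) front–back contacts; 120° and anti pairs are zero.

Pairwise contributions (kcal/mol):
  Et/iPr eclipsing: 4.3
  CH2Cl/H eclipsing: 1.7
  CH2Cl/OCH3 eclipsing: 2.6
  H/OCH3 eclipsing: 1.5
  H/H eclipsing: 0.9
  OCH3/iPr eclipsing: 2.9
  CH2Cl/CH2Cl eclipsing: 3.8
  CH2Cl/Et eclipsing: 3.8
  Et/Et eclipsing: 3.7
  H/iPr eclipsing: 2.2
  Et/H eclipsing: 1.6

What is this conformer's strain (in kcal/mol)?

7.5 kcal/mol

This conformer (eclipsed): OCH3–H eclipsed, H–CH2Cl eclipsed, Et–iPr eclipsed; 1.5 + 1.7 + 4.3 = 7.5 kcal/mol.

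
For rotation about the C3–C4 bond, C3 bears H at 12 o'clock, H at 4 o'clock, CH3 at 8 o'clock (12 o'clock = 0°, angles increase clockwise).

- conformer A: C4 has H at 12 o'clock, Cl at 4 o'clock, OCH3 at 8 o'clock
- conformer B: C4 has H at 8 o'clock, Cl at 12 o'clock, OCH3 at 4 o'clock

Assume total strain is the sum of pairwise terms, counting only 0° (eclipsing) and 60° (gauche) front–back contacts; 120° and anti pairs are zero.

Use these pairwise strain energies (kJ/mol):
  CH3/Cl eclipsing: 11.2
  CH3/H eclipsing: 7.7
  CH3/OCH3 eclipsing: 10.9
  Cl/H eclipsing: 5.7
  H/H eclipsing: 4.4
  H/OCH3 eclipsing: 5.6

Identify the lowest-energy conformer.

B

A (eclipsed): H(0°)/H(0°) eclipsed 4.4; H(120°)/Cl(120°) eclipsed 5.7; CH3(240°)/OCH3(240°) eclipsed 10.9 → 21.0 kJ/mol.
B (eclipsed): H(0°)/Cl(0°) eclipsed 5.7; H(120°)/OCH3(120°) eclipsed 5.6; CH3(240°)/H(240°) eclipsed 7.7 → 19.0 kJ/mol.
B has the lowest total (19.0 kJ/mol).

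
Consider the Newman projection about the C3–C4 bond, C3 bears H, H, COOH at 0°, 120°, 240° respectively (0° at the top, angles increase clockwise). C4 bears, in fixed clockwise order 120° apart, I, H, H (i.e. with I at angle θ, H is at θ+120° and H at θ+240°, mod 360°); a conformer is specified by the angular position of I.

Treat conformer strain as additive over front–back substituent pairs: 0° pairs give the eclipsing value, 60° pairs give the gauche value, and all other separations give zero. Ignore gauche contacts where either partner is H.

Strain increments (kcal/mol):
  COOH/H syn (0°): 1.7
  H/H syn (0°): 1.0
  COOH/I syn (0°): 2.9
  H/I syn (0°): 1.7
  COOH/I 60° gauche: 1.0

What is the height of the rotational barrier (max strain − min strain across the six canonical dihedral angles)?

4.9 kcal/mol

I at 0° (eclipsed): H(0°)/I(0°) eclipsed 1.7; H(120°)/H(120°) eclipsed 1.0; COOH(240°)/H(240°) eclipsed 1.7 → 4.4 kcal/mol.
I at 60° (staggered): no non-H gauche contacts → 0.0 kcal/mol.
I at 120° (eclipsed): H(0°)/H(0°) eclipsed 1.0; H(120°)/I(120°) eclipsed 1.7; COOH(240°)/H(240°) eclipsed 1.7 → 4.4 kcal/mol.
I at 180° (staggered): COOH(240°)/I(180°) gauche 1.0 → 1.0 kcal/mol.
I at 240° (eclipsed): H(0°)/H(0°) eclipsed 1.0; H(120°)/H(120°) eclipsed 1.0; COOH(240°)/I(240°) eclipsed 2.9 → 4.9 kcal/mol.
I at 300° (staggered): COOH(240°)/I(300°) gauche 1.0 → 1.0 kcal/mol.
Max at 240° (4.9 kcal/mol), min at 60° (0.0 kcal/mol); barrier = 4.9 kcal/mol.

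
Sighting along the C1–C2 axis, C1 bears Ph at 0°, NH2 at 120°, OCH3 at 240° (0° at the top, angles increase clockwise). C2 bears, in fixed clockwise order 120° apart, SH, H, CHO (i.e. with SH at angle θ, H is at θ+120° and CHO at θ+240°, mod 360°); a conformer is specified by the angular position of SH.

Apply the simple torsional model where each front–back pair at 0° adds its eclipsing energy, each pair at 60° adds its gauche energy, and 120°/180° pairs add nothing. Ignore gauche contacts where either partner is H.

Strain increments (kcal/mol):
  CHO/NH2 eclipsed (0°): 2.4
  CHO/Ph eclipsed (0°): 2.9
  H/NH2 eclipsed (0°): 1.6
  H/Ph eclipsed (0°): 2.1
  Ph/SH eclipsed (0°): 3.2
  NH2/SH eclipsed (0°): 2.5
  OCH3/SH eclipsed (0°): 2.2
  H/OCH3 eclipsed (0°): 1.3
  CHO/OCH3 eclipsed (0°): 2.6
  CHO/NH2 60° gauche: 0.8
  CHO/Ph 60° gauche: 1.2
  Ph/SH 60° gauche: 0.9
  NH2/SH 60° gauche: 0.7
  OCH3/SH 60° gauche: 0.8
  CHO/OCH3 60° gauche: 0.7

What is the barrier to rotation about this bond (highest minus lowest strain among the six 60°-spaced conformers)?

SH at 0° (eclipsed): Ph(0°)/SH(0°) eclipsed 3.2; NH2(120°)/H(120°) eclipsed 1.6; OCH3(240°)/CHO(240°) eclipsed 2.6 → 7.4 kcal/mol.
SH at 60° (staggered): Ph(0°)/SH(60°) gauche 0.9; Ph(0°)/CHO(300°) gauche 1.2; NH2(120°)/SH(60°) gauche 0.7; OCH3(240°)/CHO(300°) gauche 0.7 → 3.5 kcal/mol.
SH at 120° (eclipsed): Ph(0°)/CHO(0°) eclipsed 2.9; NH2(120°)/SH(120°) eclipsed 2.5; OCH3(240°)/H(240°) eclipsed 1.3 → 6.7 kcal/mol.
SH at 180° (staggered): Ph(0°)/CHO(60°) gauche 1.2; NH2(120°)/SH(180°) gauche 0.7; NH2(120°)/CHO(60°) gauche 0.8; OCH3(240°)/SH(180°) gauche 0.8 → 3.5 kcal/mol.
SH at 240° (eclipsed): Ph(0°)/H(0°) eclipsed 2.1; NH2(120°)/CHO(120°) eclipsed 2.4; OCH3(240°)/SH(240°) eclipsed 2.2 → 6.7 kcal/mol.
SH at 300° (staggered): Ph(0°)/SH(300°) gauche 0.9; NH2(120°)/CHO(180°) gauche 0.8; OCH3(240°)/SH(300°) gauche 0.8; OCH3(240°)/CHO(180°) gauche 0.7 → 3.2 kcal/mol.
Max at 0° (7.4 kcal/mol), min at 300° (3.2 kcal/mol); barrier = 4.2 kcal/mol.

4.2 kcal/mol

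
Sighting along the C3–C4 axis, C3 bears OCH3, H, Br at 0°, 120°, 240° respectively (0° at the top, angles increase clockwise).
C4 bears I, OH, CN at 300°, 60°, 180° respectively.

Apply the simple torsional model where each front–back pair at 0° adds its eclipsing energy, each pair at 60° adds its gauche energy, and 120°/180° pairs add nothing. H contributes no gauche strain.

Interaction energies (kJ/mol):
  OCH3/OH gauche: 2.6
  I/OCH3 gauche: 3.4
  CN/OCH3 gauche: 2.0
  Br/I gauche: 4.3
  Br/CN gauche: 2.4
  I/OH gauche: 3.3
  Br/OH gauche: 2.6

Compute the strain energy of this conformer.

This conformer is staggered. OCH3 at 0° is gauche with I at 300° (3.4); OCH3 at 0° is gauche with OH at 60° (2.6); Br at 240° is gauche with I at 300° (4.3); Br at 240° is gauche with CN at 180° (2.4). Total 12.7 kJ/mol.

12.7 kJ/mol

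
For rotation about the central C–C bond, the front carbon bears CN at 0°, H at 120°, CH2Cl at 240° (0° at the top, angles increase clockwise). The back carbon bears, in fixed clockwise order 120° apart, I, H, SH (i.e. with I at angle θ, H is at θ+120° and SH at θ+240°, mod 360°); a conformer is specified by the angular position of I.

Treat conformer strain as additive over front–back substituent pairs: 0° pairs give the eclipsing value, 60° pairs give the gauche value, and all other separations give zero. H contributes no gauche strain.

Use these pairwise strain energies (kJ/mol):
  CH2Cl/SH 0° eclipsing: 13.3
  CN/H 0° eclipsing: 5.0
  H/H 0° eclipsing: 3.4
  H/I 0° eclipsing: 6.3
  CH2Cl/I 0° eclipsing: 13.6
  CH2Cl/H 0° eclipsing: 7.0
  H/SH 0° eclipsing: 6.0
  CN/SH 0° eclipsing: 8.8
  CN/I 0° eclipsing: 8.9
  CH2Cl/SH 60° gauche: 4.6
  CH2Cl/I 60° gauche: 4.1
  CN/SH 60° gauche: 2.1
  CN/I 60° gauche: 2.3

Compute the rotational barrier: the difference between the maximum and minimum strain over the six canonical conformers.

19.4 kJ/mol

I at 0° is eclipsed. CN at 0° is eclipsed with I at 0° (8.9); H at 120° is eclipsed with H at 120° (3.4); CH2Cl at 240° is eclipsed with SH at 240° (13.3). Total 25.6 kJ/mol.
I at 60° is staggered. CN at 0° is gauche with I at 60° (2.3); CN at 0° is gauche with SH at 300° (2.1); CH2Cl at 240° is gauche with SH at 300° (4.6). Total 9.0 kJ/mol.
I at 120° is eclipsed. CN at 0° is eclipsed with SH at 0° (8.8); H at 120° is eclipsed with I at 120° (6.3); CH2Cl at 240° is eclipsed with H at 240° (7.0). Total 22.1 kJ/mol.
I at 180° is staggered. CN at 0° is gauche with SH at 60° (2.1); CH2Cl at 240° is gauche with I at 180° (4.1). Total 6.2 kJ/mol.
I at 240° is eclipsed. CN at 0° is eclipsed with H at 0° (5.0); H at 120° is eclipsed with SH at 120° (6.0); CH2Cl at 240° is eclipsed with I at 240° (13.6). Total 24.6 kJ/mol.
I at 300° is staggered. CN at 0° is gauche with I at 300° (2.3); CH2Cl at 240° is gauche with I at 300° (4.1); CH2Cl at 240° is gauche with SH at 180° (4.6). Total 11.0 kJ/mol.
Max at 0° (25.6 kJ/mol), min at 180° (6.2 kJ/mol); barrier = 19.4 kJ/mol.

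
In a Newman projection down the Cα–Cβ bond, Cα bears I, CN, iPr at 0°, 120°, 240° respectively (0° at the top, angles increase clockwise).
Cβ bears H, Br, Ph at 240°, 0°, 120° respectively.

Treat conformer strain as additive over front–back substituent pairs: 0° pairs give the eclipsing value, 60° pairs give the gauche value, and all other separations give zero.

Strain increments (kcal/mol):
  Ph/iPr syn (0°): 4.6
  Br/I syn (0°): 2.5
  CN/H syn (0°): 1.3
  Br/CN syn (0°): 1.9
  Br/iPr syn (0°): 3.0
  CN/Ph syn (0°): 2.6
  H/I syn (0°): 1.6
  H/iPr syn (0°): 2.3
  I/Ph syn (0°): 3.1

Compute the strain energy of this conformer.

This conformer (eclipsed): I(0°)/Br(0°) eclipsed 2.5; CN(120°)/Ph(120°) eclipsed 2.6; iPr(240°)/H(240°) eclipsed 2.3 → 7.4 kcal/mol.

7.4 kcal/mol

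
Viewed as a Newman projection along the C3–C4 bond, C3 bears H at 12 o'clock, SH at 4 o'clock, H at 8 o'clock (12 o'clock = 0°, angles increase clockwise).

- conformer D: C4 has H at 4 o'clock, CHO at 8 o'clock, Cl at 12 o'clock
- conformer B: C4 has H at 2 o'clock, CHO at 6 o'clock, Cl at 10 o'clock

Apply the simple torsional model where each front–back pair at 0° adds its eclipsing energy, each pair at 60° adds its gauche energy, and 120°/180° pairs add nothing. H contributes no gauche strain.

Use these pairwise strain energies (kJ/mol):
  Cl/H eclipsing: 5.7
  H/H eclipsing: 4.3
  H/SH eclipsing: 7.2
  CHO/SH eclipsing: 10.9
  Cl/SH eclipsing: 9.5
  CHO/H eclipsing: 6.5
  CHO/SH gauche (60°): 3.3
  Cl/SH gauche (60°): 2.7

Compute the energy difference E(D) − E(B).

+16.1 kJ/mol

D (eclipsed): H(0°)/Cl(0°) eclipsed 5.7; SH(120°)/H(120°) eclipsed 7.2; H(240°)/CHO(240°) eclipsed 6.5 → 19.4 kJ/mol.
B (staggered): SH(120°)/CHO(180°) gauche 3.3 → 3.3 kJ/mol.
E(D) − E(B) = 19.4 − 3.3 = +16.1 kJ/mol.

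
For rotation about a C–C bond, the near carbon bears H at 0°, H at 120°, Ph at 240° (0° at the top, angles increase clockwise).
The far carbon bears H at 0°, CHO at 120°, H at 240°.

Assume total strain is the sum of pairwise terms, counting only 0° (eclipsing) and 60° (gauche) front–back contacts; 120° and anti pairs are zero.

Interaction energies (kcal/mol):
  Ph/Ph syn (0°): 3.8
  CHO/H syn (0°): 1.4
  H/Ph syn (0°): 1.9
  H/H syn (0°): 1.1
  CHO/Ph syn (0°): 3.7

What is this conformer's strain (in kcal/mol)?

This conformer (eclipsed): H–H eclipsed, H–CHO eclipsed, Ph–H eclipsed; 1.1 + 1.4 + 1.9 = 4.4 kcal/mol.

4.4 kcal/mol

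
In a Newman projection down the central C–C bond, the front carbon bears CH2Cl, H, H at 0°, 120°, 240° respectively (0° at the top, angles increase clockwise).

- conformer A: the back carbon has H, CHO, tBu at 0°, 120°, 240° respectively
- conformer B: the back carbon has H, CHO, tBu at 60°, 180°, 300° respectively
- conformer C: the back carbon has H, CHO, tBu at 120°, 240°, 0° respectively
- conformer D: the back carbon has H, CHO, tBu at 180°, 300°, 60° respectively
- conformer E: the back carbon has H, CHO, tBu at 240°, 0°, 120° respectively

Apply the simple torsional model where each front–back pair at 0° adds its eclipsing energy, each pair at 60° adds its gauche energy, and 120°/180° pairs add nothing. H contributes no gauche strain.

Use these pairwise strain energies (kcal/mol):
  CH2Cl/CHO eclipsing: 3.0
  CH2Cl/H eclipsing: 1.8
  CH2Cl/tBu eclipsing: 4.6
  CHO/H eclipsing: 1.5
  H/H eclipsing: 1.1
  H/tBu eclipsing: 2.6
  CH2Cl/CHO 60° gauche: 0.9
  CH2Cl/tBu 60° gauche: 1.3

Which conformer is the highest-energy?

C

A is eclipsed. CH2Cl at 0° is eclipsed with H at 0° (1.8); H at 120° is eclipsed with CHO at 120° (1.5); H at 240° is eclipsed with tBu at 240° (2.6). Total 5.9 kcal/mol.
B is staggered. CH2Cl at 0° is gauche with tBu at 300° (1.3). Total 1.3 kcal/mol.
C is eclipsed. CH2Cl at 0° is eclipsed with tBu at 0° (4.6); H at 120° is eclipsed with H at 120° (1.1); H at 240° is eclipsed with CHO at 240° (1.5). Total 7.2 kcal/mol.
D is staggered. CH2Cl at 0° is gauche with CHO at 300° (0.9); CH2Cl at 0° is gauche with tBu at 60° (1.3). Total 2.2 kcal/mol.
E is eclipsed. CH2Cl at 0° is eclipsed with CHO at 0° (3.0); H at 120° is eclipsed with tBu at 120° (2.6); H at 240° is eclipsed with H at 240° (1.1). Total 6.7 kcal/mol.
C has the highest total (7.2 kcal/mol).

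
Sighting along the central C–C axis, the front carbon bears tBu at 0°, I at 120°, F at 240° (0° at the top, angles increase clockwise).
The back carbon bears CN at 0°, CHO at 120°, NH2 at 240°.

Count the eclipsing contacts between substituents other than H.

Non-H eclipsing pairs: tBu(0°)/CN(0°); I(120°)/CHO(120°); F(240°)/NH2(240°) — 3 interactions.

3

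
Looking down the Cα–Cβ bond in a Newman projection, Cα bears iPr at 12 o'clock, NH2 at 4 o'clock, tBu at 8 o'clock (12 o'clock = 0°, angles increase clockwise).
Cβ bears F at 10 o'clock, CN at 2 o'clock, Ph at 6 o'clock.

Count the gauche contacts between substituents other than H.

6

Non-H gauche pairs: iPr(0°)/F(300°); iPr(0°)/CN(60°); NH2(120°)/CN(60°); NH2(120°)/Ph(180°); tBu(240°)/F(300°); tBu(240°)/Ph(180°) — 6 interactions.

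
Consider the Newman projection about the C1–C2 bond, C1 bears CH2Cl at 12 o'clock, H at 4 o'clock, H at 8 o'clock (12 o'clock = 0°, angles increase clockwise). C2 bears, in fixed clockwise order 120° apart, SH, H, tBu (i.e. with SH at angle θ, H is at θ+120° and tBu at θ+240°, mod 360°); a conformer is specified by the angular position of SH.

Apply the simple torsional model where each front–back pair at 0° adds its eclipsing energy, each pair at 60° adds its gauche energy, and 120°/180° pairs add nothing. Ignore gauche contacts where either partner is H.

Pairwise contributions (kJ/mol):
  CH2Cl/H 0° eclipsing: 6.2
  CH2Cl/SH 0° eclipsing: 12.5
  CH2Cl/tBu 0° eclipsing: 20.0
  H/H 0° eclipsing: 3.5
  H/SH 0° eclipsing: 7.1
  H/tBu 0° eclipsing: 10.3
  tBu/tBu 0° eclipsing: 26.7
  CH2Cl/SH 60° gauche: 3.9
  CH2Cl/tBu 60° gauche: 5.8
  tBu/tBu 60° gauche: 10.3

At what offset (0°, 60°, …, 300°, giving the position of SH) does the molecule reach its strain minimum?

300°

SH at 0° (eclipsed): CH2Cl(0°)/SH(0°) eclipsed 12.5; H(120°)/H(120°) eclipsed 3.5; H(240°)/tBu(240°) eclipsed 10.3 → 26.3 kJ/mol.
SH at 60° (staggered): CH2Cl(0°)/SH(60°) gauche 3.9; CH2Cl(0°)/tBu(300°) gauche 5.8 → 9.7 kJ/mol.
SH at 120° (eclipsed): CH2Cl(0°)/tBu(0°) eclipsed 20.0; H(120°)/SH(120°) eclipsed 7.1; H(240°)/H(240°) eclipsed 3.5 → 30.6 kJ/mol.
SH at 180° (staggered): CH2Cl(0°)/tBu(60°) gauche 5.8 → 5.8 kJ/mol.
SH at 240° (eclipsed): CH2Cl(0°)/H(0°) eclipsed 6.2; H(120°)/tBu(120°) eclipsed 10.3; H(240°)/SH(240°) eclipsed 7.1 → 23.6 kJ/mol.
SH at 300° (staggered): CH2Cl(0°)/SH(300°) gauche 3.9 → 3.9 kJ/mol.
The minimum (3.9 kJ/mol) occurs with SH at 300°.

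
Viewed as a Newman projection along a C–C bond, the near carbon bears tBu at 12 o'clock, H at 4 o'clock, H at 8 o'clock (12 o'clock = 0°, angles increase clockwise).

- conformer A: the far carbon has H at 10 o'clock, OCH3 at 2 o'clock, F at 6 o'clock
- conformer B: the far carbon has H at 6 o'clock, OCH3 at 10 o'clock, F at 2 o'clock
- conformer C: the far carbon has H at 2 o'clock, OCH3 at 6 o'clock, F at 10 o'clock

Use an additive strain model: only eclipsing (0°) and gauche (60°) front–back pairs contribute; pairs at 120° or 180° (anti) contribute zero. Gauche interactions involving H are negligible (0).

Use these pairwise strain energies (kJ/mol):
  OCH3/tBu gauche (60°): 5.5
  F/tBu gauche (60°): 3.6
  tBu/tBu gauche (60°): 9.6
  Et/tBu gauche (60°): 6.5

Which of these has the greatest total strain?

A (staggered): tBu–OCH3 gauche; 5.5 = 5.5 kJ/mol.
B (staggered): tBu–OCH3 gauche, tBu–F gauche; 5.5 + 3.6 = 9.1 kJ/mol.
C (staggered): tBu–F gauche; 3.6 = 3.6 kJ/mol.
B has the highest total (9.1 kJ/mol).

B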